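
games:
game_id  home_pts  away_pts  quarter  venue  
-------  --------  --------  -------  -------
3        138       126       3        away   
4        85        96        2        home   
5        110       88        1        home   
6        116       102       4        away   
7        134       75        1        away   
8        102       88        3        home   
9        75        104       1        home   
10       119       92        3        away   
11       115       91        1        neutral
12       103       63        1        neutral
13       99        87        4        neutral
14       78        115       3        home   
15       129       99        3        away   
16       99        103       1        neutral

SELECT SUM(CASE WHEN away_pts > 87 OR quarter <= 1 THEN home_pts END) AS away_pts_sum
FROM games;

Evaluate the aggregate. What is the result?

game_id=3: ✓ → 138
game_id=4: ✓ → 85
game_id=5: ✓ → 110
game_id=6: ✓ → 116
game_id=7: ✓ → 134
game_id=8: ✓ → 102
game_id=9: ✓ → 75
game_id=10: ✓ → 119
game_id=11: ✓ → 115
game_id=12: ✓ → 103
game_id=13: ✗
game_id=14: ✓ → 78
game_id=15: ✓ → 129
game_id=16: ✓ → 99
away_pts_sum = 138 + 85 + 110 + 116 + 134 + 102 + 75 + 119 + 115 + 103 + 78 + 129 + 99 = 1403

1403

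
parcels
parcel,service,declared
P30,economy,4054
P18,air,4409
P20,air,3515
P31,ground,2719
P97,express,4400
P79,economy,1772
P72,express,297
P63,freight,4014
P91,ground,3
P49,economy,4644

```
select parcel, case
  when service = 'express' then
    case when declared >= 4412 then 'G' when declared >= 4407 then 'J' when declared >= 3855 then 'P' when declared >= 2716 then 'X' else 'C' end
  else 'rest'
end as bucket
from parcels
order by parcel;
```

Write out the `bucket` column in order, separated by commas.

parcel=P18: service='air' → outer ELSE → rest
parcel=P20: service='air' → outer ELSE → rest
parcel=P30: service='economy' → outer ELSE → rest
parcel=P31: service='ground' → outer ELSE → rest
parcel=P49: service='economy' → outer ELSE → rest
parcel=P63: service='freight' → outer ELSE → rest
parcel=P72: service='express' → inner[ELSE] → C
parcel=P79: service='economy' → outer ELSE → rest
parcel=P91: service='ground' → outer ELSE → rest
parcel=P97: service='express' → inner[declared >= 3855] → P

rest, rest, rest, rest, rest, rest, C, rest, rest, P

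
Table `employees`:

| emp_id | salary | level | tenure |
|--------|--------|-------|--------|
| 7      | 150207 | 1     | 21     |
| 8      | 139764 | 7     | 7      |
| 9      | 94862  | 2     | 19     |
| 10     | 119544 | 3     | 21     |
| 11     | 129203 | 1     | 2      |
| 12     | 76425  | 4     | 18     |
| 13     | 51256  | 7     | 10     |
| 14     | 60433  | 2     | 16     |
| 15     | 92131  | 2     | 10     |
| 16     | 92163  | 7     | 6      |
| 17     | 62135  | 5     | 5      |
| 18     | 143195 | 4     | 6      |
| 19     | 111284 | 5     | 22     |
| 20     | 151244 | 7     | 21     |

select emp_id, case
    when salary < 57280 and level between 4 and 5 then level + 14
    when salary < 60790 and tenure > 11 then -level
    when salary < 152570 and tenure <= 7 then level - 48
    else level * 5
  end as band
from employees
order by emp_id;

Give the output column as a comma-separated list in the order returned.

5, -41, 10, 15, -47, 20, 35, -2, 10, -41, -43, -44, 25, 35

emp_id=7: ELSE → 5
emp_id=8: salary < 152570 and tenure <= 7 → -41
emp_id=9: ELSE → 10
emp_id=10: ELSE → 15
emp_id=11: salary < 152570 and tenure <= 7 → -47
emp_id=12: ELSE → 20
emp_id=13: ELSE → 35
emp_id=14: salary < 60790 and tenure > 11 → -2
emp_id=15: ELSE → 10
emp_id=16: salary < 152570 and tenure <= 7 → -41
emp_id=17: salary < 152570 and tenure <= 7 → -43
emp_id=18: salary < 152570 and tenure <= 7 → -44
emp_id=19: ELSE → 25
emp_id=20: ELSE → 35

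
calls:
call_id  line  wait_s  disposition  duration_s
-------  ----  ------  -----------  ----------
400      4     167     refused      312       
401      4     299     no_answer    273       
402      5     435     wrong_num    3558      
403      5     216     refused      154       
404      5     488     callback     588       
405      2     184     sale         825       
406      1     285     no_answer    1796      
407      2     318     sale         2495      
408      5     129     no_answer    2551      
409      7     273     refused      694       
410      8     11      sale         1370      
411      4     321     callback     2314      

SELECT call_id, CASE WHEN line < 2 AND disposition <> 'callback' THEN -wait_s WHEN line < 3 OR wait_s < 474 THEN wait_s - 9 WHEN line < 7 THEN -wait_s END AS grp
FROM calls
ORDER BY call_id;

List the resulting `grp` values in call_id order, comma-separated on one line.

158, 290, 426, 207, -488, 175, -285, 309, 120, 264, 2, 312

call_id=400: line < 3 OR wait_s < 474 → 158
call_id=401: line < 3 OR wait_s < 474 → 290
call_id=402: line < 3 OR wait_s < 474 → 426
call_id=403: line < 3 OR wait_s < 474 → 207
call_id=404: line < 7 → -488
call_id=405: line < 3 OR wait_s < 474 → 175
call_id=406: line < 2 AND disposition <> 'callback' → -285
call_id=407: line < 3 OR wait_s < 474 → 309
call_id=408: line < 3 OR wait_s < 474 → 120
call_id=409: line < 3 OR wait_s < 474 → 264
call_id=410: line < 3 OR wait_s < 474 → 2
call_id=411: line < 3 OR wait_s < 474 → 312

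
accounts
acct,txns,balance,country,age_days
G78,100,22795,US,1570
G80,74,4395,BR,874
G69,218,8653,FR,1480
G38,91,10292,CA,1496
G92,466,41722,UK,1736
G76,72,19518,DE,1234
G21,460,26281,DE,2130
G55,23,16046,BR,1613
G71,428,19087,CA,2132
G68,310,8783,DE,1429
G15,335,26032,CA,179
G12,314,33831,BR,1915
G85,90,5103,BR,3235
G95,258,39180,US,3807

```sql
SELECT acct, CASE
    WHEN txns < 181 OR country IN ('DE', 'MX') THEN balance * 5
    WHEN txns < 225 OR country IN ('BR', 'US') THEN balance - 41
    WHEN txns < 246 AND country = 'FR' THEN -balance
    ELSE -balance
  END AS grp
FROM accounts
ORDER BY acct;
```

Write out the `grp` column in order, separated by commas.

acct=G12: txns < 225 OR country IN ('BR', 'US') → 33790
acct=G15: ELSE → -26032
acct=G21: txns < 181 OR country IN ('DE', 'MX') → 131405
acct=G38: txns < 181 OR country IN ('DE', 'MX') → 51460
acct=G55: txns < 181 OR country IN ('DE', 'MX') → 80230
acct=G68: txns < 181 OR country IN ('DE', 'MX') → 43915
acct=G69: txns < 225 OR country IN ('BR', 'US') → 8612
acct=G71: ELSE → -19087
acct=G76: txns < 181 OR country IN ('DE', 'MX') → 97590
acct=G78: txns < 181 OR country IN ('DE', 'MX') → 113975
acct=G80: txns < 181 OR country IN ('DE', 'MX') → 21975
acct=G85: txns < 181 OR country IN ('DE', 'MX') → 25515
acct=G92: ELSE → -41722
acct=G95: txns < 225 OR country IN ('BR', 'US') → 39139

33790, -26032, 131405, 51460, 80230, 43915, 8612, -19087, 97590, 113975, 21975, 25515, -41722, 39139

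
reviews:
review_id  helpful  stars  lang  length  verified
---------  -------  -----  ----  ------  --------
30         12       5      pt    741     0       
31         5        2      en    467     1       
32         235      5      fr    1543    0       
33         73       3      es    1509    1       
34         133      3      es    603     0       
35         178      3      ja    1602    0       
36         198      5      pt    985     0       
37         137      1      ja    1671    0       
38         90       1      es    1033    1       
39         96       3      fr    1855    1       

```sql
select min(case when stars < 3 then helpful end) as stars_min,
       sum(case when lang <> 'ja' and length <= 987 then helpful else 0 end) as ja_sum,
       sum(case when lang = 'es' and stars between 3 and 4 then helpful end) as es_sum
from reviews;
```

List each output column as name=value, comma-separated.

[stars_min: stars < 3]
review_id=30: ✗
review_id=31: ✓ → 5
review_id=32: ✗
review_id=33: ✗
review_id=34: ✗
review_id=35: ✗
review_id=36: ✗
review_id=37: ✓ → 137
review_id=38: ✓ → 90
review_id=39: ✗
stars_min = MIN(5, 137, 90) = 5
—
[ja_sum: lang <> 'ja' and length <= 987]
review_id=30: ✓ → 12
review_id=31: ✓ → 5
review_id=32: ✗
review_id=33: ✗
review_id=34: ✓ → 133
review_id=35: ✗
review_id=36: ✓ → 198
review_id=37: ✗
review_id=38: ✗
review_id=39: ✗
ja_sum = 12 + 5 + 133 + 198 = 348
—
[es_sum: lang = 'es' and stars between 3 and 4]
review_id=30: ✗
review_id=31: ✗
review_id=32: ✗
review_id=33: ✓ → 73
review_id=34: ✓ → 133
review_id=35: ✗
review_id=36: ✗
review_id=37: ✗
review_id=38: ✗
review_id=39: ✗
es_sum = 73 + 133 = 206

stars_min=5, ja_sum=348, es_sum=206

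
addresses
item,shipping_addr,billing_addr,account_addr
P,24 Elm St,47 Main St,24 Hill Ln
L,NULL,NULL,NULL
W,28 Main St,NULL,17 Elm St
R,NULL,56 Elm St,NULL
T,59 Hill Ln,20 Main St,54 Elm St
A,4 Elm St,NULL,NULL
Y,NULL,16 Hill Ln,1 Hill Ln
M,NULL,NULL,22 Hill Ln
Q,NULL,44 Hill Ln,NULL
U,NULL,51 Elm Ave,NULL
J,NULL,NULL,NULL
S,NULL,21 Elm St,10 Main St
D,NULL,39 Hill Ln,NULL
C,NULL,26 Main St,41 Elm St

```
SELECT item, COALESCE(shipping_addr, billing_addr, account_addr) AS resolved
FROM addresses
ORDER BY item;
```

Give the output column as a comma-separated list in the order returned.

4 Elm St, 26 Main St, 39 Hill Ln, NULL, NULL, 22 Hill Ln, 24 Elm St, 44 Hill Ln, 56 Elm St, 21 Elm St, 59 Hill Ln, 51 Elm Ave, 28 Main St, 16 Hill Ln

item=A: shipping_addr=4 Elm St → 4 Elm St
item=C: shipping_addr=NULL, billing_addr=26 Main St → 26 Main St
item=D: shipping_addr=NULL, billing_addr=39 Hill Ln → 39 Hill Ln
item=J: shipping_addr=NULL, billing_addr=NULL, account_addr=NULL (all NULL) → NULL
item=L: shipping_addr=NULL, billing_addr=NULL, account_addr=NULL (all NULL) → NULL
item=M: shipping_addr=NULL, billing_addr=NULL, account_addr=22 Hill Ln → 22 Hill Ln
item=P: shipping_addr=24 Elm St → 24 Elm St
item=Q: shipping_addr=NULL, billing_addr=44 Hill Ln → 44 Hill Ln
item=R: shipping_addr=NULL, billing_addr=56 Elm St → 56 Elm St
item=S: shipping_addr=NULL, billing_addr=21 Elm St → 21 Elm St
item=T: shipping_addr=59 Hill Ln → 59 Hill Ln
item=U: shipping_addr=NULL, billing_addr=51 Elm Ave → 51 Elm Ave
item=W: shipping_addr=28 Main St → 28 Main St
item=Y: shipping_addr=NULL, billing_addr=16 Hill Ln → 16 Hill Ln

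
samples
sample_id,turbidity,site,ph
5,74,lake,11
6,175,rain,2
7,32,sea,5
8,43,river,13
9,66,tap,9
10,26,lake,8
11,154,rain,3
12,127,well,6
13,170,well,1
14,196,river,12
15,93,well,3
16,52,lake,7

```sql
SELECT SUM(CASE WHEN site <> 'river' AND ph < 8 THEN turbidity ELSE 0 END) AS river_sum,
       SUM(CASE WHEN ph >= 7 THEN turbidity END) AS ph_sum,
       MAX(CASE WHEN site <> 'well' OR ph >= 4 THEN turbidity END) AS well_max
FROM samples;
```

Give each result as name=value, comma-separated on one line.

river_sum=803, ph_sum=457, well_max=196

[river_sum: site <> 'river' AND ph < 8]
sample_id=5: ✗
sample_id=6: ✓ → 175
sample_id=7: ✓ → 32
sample_id=8: ✗
sample_id=9: ✗
sample_id=10: ✗
sample_id=11: ✓ → 154
sample_id=12: ✓ → 127
sample_id=13: ✓ → 170
sample_id=14: ✗
sample_id=15: ✓ → 93
sample_id=16: ✓ → 52
river_sum = 175 + 32 + 154 + 127 + 170 + 93 + 52 = 803
—
[ph_sum: ph >= 7]
sample_id=5: ✓ → 74
sample_id=6: ✗
sample_id=7: ✗
sample_id=8: ✓ → 43
sample_id=9: ✓ → 66
sample_id=10: ✓ → 26
sample_id=11: ✗
sample_id=12: ✗
sample_id=13: ✗
sample_id=14: ✓ → 196
sample_id=15: ✗
sample_id=16: ✓ → 52
ph_sum = 74 + 43 + 66 + 26 + 196 + 52 = 457
—
[well_max: site <> 'well' OR ph >= 4]
sample_id=5: ✓ → 74
sample_id=6: ✓ → 175
sample_id=7: ✓ → 32
sample_id=8: ✓ → 43
sample_id=9: ✓ → 66
sample_id=10: ✓ → 26
sample_id=11: ✓ → 154
sample_id=12: ✓ → 127
sample_id=13: ✗
sample_id=14: ✓ → 196
sample_id=15: ✗
sample_id=16: ✓ → 52
well_max = MAX(74, 175, 32, 43, 66, 26, 154, 127, 196, 52) = 196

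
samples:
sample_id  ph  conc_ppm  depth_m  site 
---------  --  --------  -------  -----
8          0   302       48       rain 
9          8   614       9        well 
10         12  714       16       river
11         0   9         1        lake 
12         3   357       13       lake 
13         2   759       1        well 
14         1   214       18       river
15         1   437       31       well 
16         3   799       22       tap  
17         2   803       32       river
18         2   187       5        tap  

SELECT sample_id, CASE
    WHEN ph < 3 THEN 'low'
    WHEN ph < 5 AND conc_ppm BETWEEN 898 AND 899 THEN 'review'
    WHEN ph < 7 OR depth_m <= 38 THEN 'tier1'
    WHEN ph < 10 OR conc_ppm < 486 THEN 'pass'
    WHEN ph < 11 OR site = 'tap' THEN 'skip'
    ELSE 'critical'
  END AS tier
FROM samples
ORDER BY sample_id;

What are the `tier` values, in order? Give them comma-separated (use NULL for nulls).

sample_id=8: ph < 3 → low
sample_id=9: ph < 7 OR depth_m <= 38 → tier1
sample_id=10: ph < 7 OR depth_m <= 38 → tier1
sample_id=11: ph < 3 → low
sample_id=12: ph < 7 OR depth_m <= 38 → tier1
sample_id=13: ph < 3 → low
sample_id=14: ph < 3 → low
sample_id=15: ph < 3 → low
sample_id=16: ph < 7 OR depth_m <= 38 → tier1
sample_id=17: ph < 3 → low
sample_id=18: ph < 3 → low

low, tier1, tier1, low, tier1, low, low, low, tier1, low, low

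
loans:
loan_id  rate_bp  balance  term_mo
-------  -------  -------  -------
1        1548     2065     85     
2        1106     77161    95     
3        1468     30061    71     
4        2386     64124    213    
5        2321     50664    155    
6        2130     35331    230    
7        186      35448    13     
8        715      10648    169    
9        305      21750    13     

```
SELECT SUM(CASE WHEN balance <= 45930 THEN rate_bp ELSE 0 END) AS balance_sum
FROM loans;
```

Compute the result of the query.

loan_id=1: ✓ → 1548
loan_id=2: ✗
loan_id=3: ✓ → 1468
loan_id=4: ✗
loan_id=5: ✗
loan_id=6: ✓ → 2130
loan_id=7: ✓ → 186
loan_id=8: ✓ → 715
loan_id=9: ✓ → 305
balance_sum = 1548 + 1468 + 2130 + 186 + 715 + 305 = 6352

6352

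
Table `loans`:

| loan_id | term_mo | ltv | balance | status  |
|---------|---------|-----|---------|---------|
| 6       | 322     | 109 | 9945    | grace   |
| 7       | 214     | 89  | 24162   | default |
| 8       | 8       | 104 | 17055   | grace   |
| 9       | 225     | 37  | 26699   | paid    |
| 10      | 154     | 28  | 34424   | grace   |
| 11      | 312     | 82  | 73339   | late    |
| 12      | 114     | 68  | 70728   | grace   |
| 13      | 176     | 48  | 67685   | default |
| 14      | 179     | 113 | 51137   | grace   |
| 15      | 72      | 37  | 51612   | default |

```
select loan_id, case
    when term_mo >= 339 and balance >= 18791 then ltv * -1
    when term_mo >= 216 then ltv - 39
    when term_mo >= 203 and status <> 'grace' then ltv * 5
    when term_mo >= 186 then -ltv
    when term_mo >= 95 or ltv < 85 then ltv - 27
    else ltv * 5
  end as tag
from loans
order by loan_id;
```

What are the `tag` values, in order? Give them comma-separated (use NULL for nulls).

loan_id=6: term_mo >= 216 → 70
loan_id=7: term_mo >= 203 and status <> 'grace' → 445
loan_id=8: ELSE → 520
loan_id=9: term_mo >= 216 → -2
loan_id=10: term_mo >= 95 or ltv < 85 → 1
loan_id=11: term_mo >= 216 → 43
loan_id=12: term_mo >= 95 or ltv < 85 → 41
loan_id=13: term_mo >= 95 or ltv < 85 → 21
loan_id=14: term_mo >= 95 or ltv < 85 → 86
loan_id=15: term_mo >= 95 or ltv < 85 → 10

70, 445, 520, -2, 1, 43, 41, 21, 86, 10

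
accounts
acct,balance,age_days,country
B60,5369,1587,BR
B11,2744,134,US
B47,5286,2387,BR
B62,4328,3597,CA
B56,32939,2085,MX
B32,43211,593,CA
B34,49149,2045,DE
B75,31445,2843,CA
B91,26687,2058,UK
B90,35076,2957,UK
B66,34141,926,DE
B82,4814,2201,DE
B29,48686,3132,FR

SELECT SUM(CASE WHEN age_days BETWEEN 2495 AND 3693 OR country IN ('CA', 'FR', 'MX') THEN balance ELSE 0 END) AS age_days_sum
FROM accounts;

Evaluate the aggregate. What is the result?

acct=B60: ✗
acct=B11: ✗
acct=B47: ✗
acct=B62: ✓ → 4328
acct=B56: ✓ → 32939
acct=B32: ✓ → 43211
acct=B34: ✗
acct=B75: ✓ → 31445
acct=B91: ✗
acct=B90: ✓ → 35076
acct=B66: ✗
acct=B82: ✗
acct=B29: ✓ → 48686
age_days_sum = 4328 + 32939 + 43211 + 31445 + 35076 + 48686 = 195685

195685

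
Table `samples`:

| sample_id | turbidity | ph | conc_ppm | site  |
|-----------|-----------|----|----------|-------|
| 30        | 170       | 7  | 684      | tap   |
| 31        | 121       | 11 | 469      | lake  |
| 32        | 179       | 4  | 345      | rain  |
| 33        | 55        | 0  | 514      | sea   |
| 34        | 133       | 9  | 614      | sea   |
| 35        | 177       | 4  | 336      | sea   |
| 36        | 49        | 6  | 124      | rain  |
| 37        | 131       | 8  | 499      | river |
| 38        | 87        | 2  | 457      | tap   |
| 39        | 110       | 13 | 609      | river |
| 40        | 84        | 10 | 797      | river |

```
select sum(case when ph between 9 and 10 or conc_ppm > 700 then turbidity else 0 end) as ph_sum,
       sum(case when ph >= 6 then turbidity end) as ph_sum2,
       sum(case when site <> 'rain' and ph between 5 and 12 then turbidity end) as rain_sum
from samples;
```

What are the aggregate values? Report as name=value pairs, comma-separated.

ph_sum=217, ph_sum2=798, rain_sum=639

[ph_sum: ph between 9 and 10 or conc_ppm > 700]
sample_id=30: ✗
sample_id=31: ✗
sample_id=32: ✗
sample_id=33: ✗
sample_id=34: ✓ → 133
sample_id=35: ✗
sample_id=36: ✗
sample_id=37: ✗
sample_id=38: ✗
sample_id=39: ✗
sample_id=40: ✓ → 84
ph_sum = 133 + 84 = 217
—
[ph_sum2: ph >= 6]
sample_id=30: ✓ → 170
sample_id=31: ✓ → 121
sample_id=32: ✗
sample_id=33: ✗
sample_id=34: ✓ → 133
sample_id=35: ✗
sample_id=36: ✓ → 49
sample_id=37: ✓ → 131
sample_id=38: ✗
sample_id=39: ✓ → 110
sample_id=40: ✓ → 84
ph_sum2 = 170 + 121 + 133 + 49 + 131 + 110 + 84 = 798
—
[rain_sum: site <> 'rain' and ph between 5 and 12]
sample_id=30: ✓ → 170
sample_id=31: ✓ → 121
sample_id=32: ✗
sample_id=33: ✗
sample_id=34: ✓ → 133
sample_id=35: ✗
sample_id=36: ✗
sample_id=37: ✓ → 131
sample_id=38: ✗
sample_id=39: ✗
sample_id=40: ✓ → 84
rain_sum = 170 + 121 + 133 + 131 + 84 = 639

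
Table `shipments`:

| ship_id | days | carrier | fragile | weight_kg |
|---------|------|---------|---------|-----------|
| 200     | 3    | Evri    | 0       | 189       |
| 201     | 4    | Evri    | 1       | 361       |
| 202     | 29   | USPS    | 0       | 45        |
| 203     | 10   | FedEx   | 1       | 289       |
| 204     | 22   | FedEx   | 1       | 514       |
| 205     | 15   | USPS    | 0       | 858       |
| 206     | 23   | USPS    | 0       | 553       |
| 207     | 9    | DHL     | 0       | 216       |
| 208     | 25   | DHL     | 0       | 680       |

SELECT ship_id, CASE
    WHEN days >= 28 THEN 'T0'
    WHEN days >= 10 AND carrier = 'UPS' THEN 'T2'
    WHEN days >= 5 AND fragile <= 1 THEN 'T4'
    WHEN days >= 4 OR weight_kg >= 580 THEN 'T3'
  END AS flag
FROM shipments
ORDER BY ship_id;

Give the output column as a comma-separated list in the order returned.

NULL, T3, T0, T4, T4, T4, T4, T4, T4

ship_id=200: (no match → NULL) → NULL
ship_id=201: days >= 4 OR weight_kg >= 580 → T3
ship_id=202: days >= 28 → T0
ship_id=203: days >= 5 AND fragile <= 1 → T4
ship_id=204: days >= 5 AND fragile <= 1 → T4
ship_id=205: days >= 5 AND fragile <= 1 → T4
ship_id=206: days >= 5 AND fragile <= 1 → T4
ship_id=207: days >= 5 AND fragile <= 1 → T4
ship_id=208: days >= 5 AND fragile <= 1 → T4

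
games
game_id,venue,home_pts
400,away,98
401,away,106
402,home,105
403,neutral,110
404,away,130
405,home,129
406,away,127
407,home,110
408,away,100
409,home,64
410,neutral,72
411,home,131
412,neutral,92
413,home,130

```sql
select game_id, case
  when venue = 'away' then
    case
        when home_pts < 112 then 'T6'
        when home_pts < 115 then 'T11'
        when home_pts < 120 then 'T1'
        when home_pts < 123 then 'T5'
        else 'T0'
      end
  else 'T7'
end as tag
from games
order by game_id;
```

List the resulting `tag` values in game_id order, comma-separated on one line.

T6, T6, T7, T7, T0, T7, T0, T7, T6, T7, T7, T7, T7, T7

game_id=400: venue='away' → inner[home_pts < 112] → T6
game_id=401: venue='away' → inner[home_pts < 112] → T6
game_id=402: venue='home' → outer ELSE → T7
game_id=403: venue='neutral' → outer ELSE → T7
game_id=404: venue='away' → inner[ELSE] → T0
game_id=405: venue='home' → outer ELSE → T7
game_id=406: venue='away' → inner[ELSE] → T0
game_id=407: venue='home' → outer ELSE → T7
game_id=408: venue='away' → inner[home_pts < 112] → T6
game_id=409: venue='home' → outer ELSE → T7
game_id=410: venue='neutral' → outer ELSE → T7
game_id=411: venue='home' → outer ELSE → T7
game_id=412: venue='neutral' → outer ELSE → T7
game_id=413: venue='home' → outer ELSE → T7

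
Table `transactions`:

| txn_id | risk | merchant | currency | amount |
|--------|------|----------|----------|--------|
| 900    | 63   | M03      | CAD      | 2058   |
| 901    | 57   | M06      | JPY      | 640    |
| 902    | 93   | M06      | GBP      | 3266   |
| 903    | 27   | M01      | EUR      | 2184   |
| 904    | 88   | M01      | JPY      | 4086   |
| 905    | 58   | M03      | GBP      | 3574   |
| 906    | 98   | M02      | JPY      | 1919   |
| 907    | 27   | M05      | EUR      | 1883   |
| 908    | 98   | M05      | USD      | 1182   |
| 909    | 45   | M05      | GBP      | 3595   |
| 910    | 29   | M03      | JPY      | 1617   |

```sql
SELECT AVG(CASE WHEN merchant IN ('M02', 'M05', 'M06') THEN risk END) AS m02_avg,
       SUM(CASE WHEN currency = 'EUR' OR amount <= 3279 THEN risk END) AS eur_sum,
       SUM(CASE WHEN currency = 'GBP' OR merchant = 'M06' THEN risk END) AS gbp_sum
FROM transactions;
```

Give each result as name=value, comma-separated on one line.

[m02_avg: merchant IN ('M02', 'M05', 'M06')]
txn_id=900: ✗
txn_id=901: ✓ → 57
txn_id=902: ✓ → 93
txn_id=903: ✗
txn_id=904: ✗
txn_id=905: ✗
txn_id=906: ✓ → 98
txn_id=907: ✓ → 27
txn_id=908: ✓ → 98
txn_id=909: ✓ → 45
txn_id=910: ✗
m02_avg = (57 + 93 + 98 + 27 + 98 + 45) / 6 = 69.6666666667
—
[eur_sum: currency = 'EUR' OR amount <= 3279]
txn_id=900: ✓ → 63
txn_id=901: ✓ → 57
txn_id=902: ✓ → 93
txn_id=903: ✓ → 27
txn_id=904: ✗
txn_id=905: ✗
txn_id=906: ✓ → 98
txn_id=907: ✓ → 27
txn_id=908: ✓ → 98
txn_id=909: ✗
txn_id=910: ✓ → 29
eur_sum = 63 + 57 + 93 + 27 + 98 + 27 + 98 + 29 = 492
—
[gbp_sum: currency = 'GBP' OR merchant = 'M06']
txn_id=900: ✗
txn_id=901: ✓ → 57
txn_id=902: ✓ → 93
txn_id=903: ✗
txn_id=904: ✗
txn_id=905: ✓ → 58
txn_id=906: ✗
txn_id=907: ✗
txn_id=908: ✗
txn_id=909: ✓ → 45
txn_id=910: ✗
gbp_sum = 57 + 93 + 58 + 45 = 253

m02_avg=69.6666666667, eur_sum=492, gbp_sum=253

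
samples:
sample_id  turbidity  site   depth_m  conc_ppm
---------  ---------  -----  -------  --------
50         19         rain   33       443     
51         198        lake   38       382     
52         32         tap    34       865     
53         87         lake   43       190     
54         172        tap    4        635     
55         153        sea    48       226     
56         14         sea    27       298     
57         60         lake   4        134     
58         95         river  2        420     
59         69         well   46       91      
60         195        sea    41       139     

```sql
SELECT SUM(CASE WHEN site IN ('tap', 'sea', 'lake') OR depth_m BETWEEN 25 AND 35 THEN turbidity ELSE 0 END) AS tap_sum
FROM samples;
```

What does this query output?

sample_id=50: ✓ → 19
sample_id=51: ✓ → 198
sample_id=52: ✓ → 32
sample_id=53: ✓ → 87
sample_id=54: ✓ → 172
sample_id=55: ✓ → 153
sample_id=56: ✓ → 14
sample_id=57: ✓ → 60
sample_id=58: ✗
sample_id=59: ✗
sample_id=60: ✓ → 195
tap_sum = 19 + 198 + 32 + 87 + 172 + 153 + 14 + 60 + 195 = 930

930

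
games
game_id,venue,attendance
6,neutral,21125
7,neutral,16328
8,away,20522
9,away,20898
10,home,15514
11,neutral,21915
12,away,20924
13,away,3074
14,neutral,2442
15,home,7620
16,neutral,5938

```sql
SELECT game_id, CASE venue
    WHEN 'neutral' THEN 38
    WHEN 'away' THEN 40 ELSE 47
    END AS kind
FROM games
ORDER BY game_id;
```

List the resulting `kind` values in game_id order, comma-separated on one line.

game_id=6: venue='neutral' → 38
game_id=7: venue='neutral' → 38
game_id=8: venue='away' → 40
game_id=9: venue='away' → 40
game_id=10: ELSE → 47
game_id=11: venue='neutral' → 38
game_id=12: venue='away' → 40
game_id=13: venue='away' → 40
game_id=14: venue='neutral' → 38
game_id=15: ELSE → 47
game_id=16: venue='neutral' → 38

38, 38, 40, 40, 47, 38, 40, 40, 38, 47, 38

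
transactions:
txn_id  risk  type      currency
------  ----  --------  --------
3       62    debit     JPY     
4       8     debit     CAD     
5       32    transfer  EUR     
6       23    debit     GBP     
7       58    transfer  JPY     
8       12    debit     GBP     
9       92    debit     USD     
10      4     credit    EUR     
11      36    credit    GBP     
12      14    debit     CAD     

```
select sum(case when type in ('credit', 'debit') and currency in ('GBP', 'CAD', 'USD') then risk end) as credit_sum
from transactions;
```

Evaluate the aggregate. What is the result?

txn_id=3: ✗
txn_id=4: ✓ → 8
txn_id=5: ✗
txn_id=6: ✓ → 23
txn_id=7: ✗
txn_id=8: ✓ → 12
txn_id=9: ✓ → 92
txn_id=10: ✗
txn_id=11: ✓ → 36
txn_id=12: ✓ → 14
credit_sum = 8 + 23 + 12 + 92 + 36 + 14 = 185

185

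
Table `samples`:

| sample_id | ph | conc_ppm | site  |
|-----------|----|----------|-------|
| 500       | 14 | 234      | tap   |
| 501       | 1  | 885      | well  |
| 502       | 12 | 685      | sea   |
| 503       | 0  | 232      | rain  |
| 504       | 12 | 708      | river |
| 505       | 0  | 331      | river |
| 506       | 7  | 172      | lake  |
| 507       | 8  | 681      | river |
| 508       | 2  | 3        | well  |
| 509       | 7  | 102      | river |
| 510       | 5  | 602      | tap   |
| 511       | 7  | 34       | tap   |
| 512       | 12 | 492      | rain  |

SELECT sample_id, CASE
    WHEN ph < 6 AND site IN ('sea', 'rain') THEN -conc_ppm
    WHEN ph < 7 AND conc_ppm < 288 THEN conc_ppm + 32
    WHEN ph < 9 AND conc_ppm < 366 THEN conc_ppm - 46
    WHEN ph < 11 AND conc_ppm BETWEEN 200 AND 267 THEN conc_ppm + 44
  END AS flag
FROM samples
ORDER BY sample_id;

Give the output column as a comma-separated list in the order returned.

NULL, NULL, NULL, -232, NULL, 285, 126, NULL, 35, 56, NULL, -12, NULL

sample_id=500: (no match → NULL) → NULL
sample_id=501: (no match → NULL) → NULL
sample_id=502: (no match → NULL) → NULL
sample_id=503: ph < 6 AND site IN ('sea', 'rain') → -232
sample_id=504: (no match → NULL) → NULL
sample_id=505: ph < 9 AND conc_ppm < 366 → 285
sample_id=506: ph < 9 AND conc_ppm < 366 → 126
sample_id=507: (no match → NULL) → NULL
sample_id=508: ph < 7 AND conc_ppm < 288 → 35
sample_id=509: ph < 9 AND conc_ppm < 366 → 56
sample_id=510: (no match → NULL) → NULL
sample_id=511: ph < 9 AND conc_ppm < 366 → -12
sample_id=512: (no match → NULL) → NULL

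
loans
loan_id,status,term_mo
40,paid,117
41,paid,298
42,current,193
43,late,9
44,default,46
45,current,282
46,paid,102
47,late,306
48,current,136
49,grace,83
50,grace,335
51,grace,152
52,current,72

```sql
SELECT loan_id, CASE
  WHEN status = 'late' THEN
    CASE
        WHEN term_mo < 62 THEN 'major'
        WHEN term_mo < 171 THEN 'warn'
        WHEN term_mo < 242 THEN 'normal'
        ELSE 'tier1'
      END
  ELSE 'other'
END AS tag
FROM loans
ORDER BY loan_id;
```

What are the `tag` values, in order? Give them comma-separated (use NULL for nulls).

loan_id=40: status='paid' → outer ELSE → other
loan_id=41: status='paid' → outer ELSE → other
loan_id=42: status='current' → outer ELSE → other
loan_id=43: status='late' → inner[term_mo < 62] → major
loan_id=44: status='default' → outer ELSE → other
loan_id=45: status='current' → outer ELSE → other
loan_id=46: status='paid' → outer ELSE → other
loan_id=47: status='late' → inner[ELSE] → tier1
loan_id=48: status='current' → outer ELSE → other
loan_id=49: status='grace' → outer ELSE → other
loan_id=50: status='grace' → outer ELSE → other
loan_id=51: status='grace' → outer ELSE → other
loan_id=52: status='current' → outer ELSE → other

other, other, other, major, other, other, other, tier1, other, other, other, other, other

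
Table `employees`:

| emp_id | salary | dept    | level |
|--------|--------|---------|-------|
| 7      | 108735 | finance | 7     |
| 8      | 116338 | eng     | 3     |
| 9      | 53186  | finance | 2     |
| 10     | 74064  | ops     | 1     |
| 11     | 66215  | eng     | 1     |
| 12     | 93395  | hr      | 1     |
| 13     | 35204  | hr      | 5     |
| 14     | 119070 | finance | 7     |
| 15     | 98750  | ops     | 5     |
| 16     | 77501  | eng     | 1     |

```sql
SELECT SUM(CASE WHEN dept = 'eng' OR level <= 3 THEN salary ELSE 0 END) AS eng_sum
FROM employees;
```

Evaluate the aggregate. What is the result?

480699

emp_id=7: ✗
emp_id=8: ✓ → 116338
emp_id=9: ✓ → 53186
emp_id=10: ✓ → 74064
emp_id=11: ✓ → 66215
emp_id=12: ✓ → 93395
emp_id=13: ✗
emp_id=14: ✗
emp_id=15: ✗
emp_id=16: ✓ → 77501
eng_sum = 116338 + 53186 + 74064 + 66215 + 93395 + 77501 = 480699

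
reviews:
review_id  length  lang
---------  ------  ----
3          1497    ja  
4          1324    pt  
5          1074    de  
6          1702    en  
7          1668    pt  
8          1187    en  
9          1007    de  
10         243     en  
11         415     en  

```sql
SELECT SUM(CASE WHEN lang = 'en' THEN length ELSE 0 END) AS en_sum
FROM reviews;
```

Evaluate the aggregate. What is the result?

review_id=3: ✗
review_id=4: ✗
review_id=5: ✗
review_id=6: ✓ → 1702
review_id=7: ✗
review_id=8: ✓ → 1187
review_id=9: ✗
review_id=10: ✓ → 243
review_id=11: ✓ → 415
en_sum = 1702 + 1187 + 243 + 415 = 3547

3547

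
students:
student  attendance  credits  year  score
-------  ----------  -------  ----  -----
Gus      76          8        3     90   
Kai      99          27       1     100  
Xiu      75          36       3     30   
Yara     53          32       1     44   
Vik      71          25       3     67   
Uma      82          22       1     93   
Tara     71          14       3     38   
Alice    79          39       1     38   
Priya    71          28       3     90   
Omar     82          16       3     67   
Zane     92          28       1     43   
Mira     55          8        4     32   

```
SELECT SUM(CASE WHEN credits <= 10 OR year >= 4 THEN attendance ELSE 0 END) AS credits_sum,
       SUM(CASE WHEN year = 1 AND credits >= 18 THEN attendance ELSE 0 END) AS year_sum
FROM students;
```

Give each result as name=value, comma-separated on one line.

credits_sum=131, year_sum=405

[credits_sum: credits <= 10 OR year >= 4]
student=Gus: ✓ → 76
student=Kai: ✗
student=Xiu: ✗
student=Yara: ✗
student=Vik: ✗
student=Uma: ✗
student=Tara: ✗
student=Alice: ✗
student=Priya: ✗
student=Omar: ✗
student=Zane: ✗
student=Mira: ✓ → 55
credits_sum = 76 + 55 = 131
—
[year_sum: year = 1 AND credits >= 18]
student=Gus: ✗
student=Kai: ✓ → 99
student=Xiu: ✗
student=Yara: ✓ → 53
student=Vik: ✗
student=Uma: ✓ → 82
student=Tara: ✗
student=Alice: ✓ → 79
student=Priya: ✗
student=Omar: ✗
student=Zane: ✓ → 92
student=Mira: ✗
year_sum = 99 + 53 + 82 + 79 + 92 = 405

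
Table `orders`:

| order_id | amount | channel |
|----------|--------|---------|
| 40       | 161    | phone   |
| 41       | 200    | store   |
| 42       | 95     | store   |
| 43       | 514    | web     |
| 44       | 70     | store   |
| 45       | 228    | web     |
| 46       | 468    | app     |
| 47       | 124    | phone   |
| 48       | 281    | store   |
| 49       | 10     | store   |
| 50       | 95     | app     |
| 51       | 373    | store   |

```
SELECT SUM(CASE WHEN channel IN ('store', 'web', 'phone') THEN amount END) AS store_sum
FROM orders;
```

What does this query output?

order_id=40: ✓ → 161
order_id=41: ✓ → 200
order_id=42: ✓ → 95
order_id=43: ✓ → 514
order_id=44: ✓ → 70
order_id=45: ✓ → 228
order_id=46: ✗
order_id=47: ✓ → 124
order_id=48: ✓ → 281
order_id=49: ✓ → 10
order_id=50: ✗
order_id=51: ✓ → 373
store_sum = 161 + 200 + 95 + 514 + 70 + 228 + 124 + 281 + 10 + 373 = 2056

2056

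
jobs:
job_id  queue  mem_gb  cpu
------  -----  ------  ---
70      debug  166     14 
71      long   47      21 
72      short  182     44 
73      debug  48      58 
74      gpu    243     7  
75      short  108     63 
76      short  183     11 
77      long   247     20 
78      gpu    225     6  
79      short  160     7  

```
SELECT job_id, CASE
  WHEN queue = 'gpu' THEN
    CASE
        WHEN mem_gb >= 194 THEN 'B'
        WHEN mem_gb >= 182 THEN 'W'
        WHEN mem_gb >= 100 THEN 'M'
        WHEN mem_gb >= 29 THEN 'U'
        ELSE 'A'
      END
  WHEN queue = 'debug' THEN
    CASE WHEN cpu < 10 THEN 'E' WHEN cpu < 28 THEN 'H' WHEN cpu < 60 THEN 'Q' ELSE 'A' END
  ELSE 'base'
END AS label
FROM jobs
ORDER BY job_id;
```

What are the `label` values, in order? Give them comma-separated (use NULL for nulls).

H, base, base, Q, B, base, base, base, B, base

job_id=70: queue='debug' → inner[cpu < 28] → H
job_id=71: queue='long' → outer ELSE → base
job_id=72: queue='short' → outer ELSE → base
job_id=73: queue='debug' → inner[cpu < 60] → Q
job_id=74: queue='gpu' → inner[mem_gb >= 194] → B
job_id=75: queue='short' → outer ELSE → base
job_id=76: queue='short' → outer ELSE → base
job_id=77: queue='long' → outer ELSE → base
job_id=78: queue='gpu' → inner[mem_gb >= 194] → B
job_id=79: queue='short' → outer ELSE → base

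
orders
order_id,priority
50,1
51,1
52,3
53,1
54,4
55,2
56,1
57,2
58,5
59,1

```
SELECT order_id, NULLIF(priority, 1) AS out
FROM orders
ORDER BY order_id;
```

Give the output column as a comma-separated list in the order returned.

order_id=50: priority=1 vs 1: equal → NULL
order_id=51: priority=1 vs 1: equal → NULL
order_id=52: priority=3 vs 1: differ → 3
order_id=53: priority=1 vs 1: equal → NULL
order_id=54: priority=4 vs 1: differ → 4
order_id=55: priority=2 vs 1: differ → 2
order_id=56: priority=1 vs 1: equal → NULL
order_id=57: priority=2 vs 1: differ → 2
order_id=58: priority=5 vs 1: differ → 5
order_id=59: priority=1 vs 1: equal → NULL

NULL, NULL, 3, NULL, 4, 2, NULL, 2, 5, NULL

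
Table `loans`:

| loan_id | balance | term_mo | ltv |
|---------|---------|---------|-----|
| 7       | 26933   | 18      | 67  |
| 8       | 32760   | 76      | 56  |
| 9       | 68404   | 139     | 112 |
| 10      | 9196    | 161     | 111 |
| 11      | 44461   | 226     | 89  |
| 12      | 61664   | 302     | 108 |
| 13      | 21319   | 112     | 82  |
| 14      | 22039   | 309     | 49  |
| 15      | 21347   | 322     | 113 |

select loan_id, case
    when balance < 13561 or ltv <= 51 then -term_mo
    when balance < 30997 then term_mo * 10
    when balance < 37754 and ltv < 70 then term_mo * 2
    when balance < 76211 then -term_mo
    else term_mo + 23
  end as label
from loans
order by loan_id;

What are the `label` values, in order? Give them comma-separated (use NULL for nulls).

loan_id=7: balance < 30997 → 180
loan_id=8: balance < 37754 and ltv < 70 → 152
loan_id=9: balance < 76211 → -139
loan_id=10: balance < 13561 or ltv <= 51 → -161
loan_id=11: balance < 76211 → -226
loan_id=12: balance < 76211 → -302
loan_id=13: balance < 30997 → 1120
loan_id=14: balance < 13561 or ltv <= 51 → -309
loan_id=15: balance < 30997 → 3220

180, 152, -139, -161, -226, -302, 1120, -309, 3220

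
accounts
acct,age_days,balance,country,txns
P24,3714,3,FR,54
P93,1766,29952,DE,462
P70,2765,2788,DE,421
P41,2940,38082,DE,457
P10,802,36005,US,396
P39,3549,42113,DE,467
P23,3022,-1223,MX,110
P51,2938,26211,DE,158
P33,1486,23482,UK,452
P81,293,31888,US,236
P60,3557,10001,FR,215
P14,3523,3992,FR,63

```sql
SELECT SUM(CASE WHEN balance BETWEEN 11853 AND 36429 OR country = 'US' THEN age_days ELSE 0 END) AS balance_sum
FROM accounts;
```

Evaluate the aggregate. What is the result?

acct=P24: ✗
acct=P93: ✓ → 1766
acct=P70: ✗
acct=P41: ✗
acct=P10: ✓ → 802
acct=P39: ✗
acct=P23: ✗
acct=P51: ✓ → 2938
acct=P33: ✓ → 1486
acct=P81: ✓ → 293
acct=P60: ✗
acct=P14: ✗
balance_sum = 1766 + 802 + 2938 + 1486 + 293 = 7285

7285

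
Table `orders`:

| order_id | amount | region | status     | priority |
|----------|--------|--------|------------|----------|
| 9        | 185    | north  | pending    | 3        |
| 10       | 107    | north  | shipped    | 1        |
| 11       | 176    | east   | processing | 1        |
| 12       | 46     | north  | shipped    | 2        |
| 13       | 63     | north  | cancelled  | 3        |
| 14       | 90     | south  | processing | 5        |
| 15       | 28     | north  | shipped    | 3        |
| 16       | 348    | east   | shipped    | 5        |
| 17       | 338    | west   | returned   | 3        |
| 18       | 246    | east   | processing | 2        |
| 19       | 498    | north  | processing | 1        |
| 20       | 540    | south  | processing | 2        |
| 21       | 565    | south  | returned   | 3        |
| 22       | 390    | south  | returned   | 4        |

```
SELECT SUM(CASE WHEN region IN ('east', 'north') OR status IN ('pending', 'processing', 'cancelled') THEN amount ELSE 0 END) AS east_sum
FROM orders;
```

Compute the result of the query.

2327

order_id=9: ✓ → 185
order_id=10: ✓ → 107
order_id=11: ✓ → 176
order_id=12: ✓ → 46
order_id=13: ✓ → 63
order_id=14: ✓ → 90
order_id=15: ✓ → 28
order_id=16: ✓ → 348
order_id=17: ✗
order_id=18: ✓ → 246
order_id=19: ✓ → 498
order_id=20: ✓ → 540
order_id=21: ✗
order_id=22: ✗
east_sum = 185 + 107 + 176 + 46 + 63 + 90 + 28 + 348 + 246 + 498 + 540 = 2327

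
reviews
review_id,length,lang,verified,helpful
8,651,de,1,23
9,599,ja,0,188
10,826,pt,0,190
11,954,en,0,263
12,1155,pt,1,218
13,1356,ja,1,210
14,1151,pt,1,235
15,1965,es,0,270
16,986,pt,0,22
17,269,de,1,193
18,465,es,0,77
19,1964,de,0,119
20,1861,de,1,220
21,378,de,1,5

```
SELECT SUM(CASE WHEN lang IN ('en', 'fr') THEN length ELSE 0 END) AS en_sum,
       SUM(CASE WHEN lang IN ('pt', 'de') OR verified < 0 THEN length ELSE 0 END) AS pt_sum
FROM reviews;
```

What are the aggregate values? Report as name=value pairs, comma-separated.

[en_sum: lang IN ('en', 'fr')]
review_id=8: ✗
review_id=9: ✗
review_id=10: ✗
review_id=11: ✓ → 954
review_id=12: ✗
review_id=13: ✗
review_id=14: ✗
review_id=15: ✗
review_id=16: ✗
review_id=17: ✗
review_id=18: ✗
review_id=19: ✗
review_id=20: ✗
review_id=21: ✗
en_sum = 954
—
[pt_sum: lang IN ('pt', 'de') OR verified < 0]
review_id=8: ✓ → 651
review_id=9: ✗
review_id=10: ✓ → 826
review_id=11: ✗
review_id=12: ✓ → 1155
review_id=13: ✗
review_id=14: ✓ → 1151
review_id=15: ✗
review_id=16: ✓ → 986
review_id=17: ✓ → 269
review_id=18: ✗
review_id=19: ✓ → 1964
review_id=20: ✓ → 1861
review_id=21: ✓ → 378
pt_sum = 651 + 826 + 1155 + 1151 + 986 + 269 + 1964 + 1861 + 378 = 9241

en_sum=954, pt_sum=9241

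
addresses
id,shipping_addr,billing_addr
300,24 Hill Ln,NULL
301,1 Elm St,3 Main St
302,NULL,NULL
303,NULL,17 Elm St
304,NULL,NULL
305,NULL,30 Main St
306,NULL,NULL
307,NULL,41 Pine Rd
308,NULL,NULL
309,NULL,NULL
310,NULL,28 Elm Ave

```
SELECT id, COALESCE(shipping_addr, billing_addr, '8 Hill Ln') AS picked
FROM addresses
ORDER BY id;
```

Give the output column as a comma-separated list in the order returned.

24 Hill Ln, 1 Elm St, 8 Hill Ln, 17 Elm St, 8 Hill Ln, 30 Main St, 8 Hill Ln, 41 Pine Rd, 8 Hill Ln, 8 Hill Ln, 28 Elm Ave

id=300: shipping_addr=24 Hill Ln → 24 Hill Ln
id=301: shipping_addr=1 Elm St → 1 Elm St
id=302: shipping_addr=NULL, billing_addr=NULL, → literal 8 Hill Ln → 8 Hill Ln
id=303: shipping_addr=NULL, billing_addr=17 Elm St → 17 Elm St
id=304: shipping_addr=NULL, billing_addr=NULL, → literal 8 Hill Ln → 8 Hill Ln
id=305: shipping_addr=NULL, billing_addr=30 Main St → 30 Main St
id=306: shipping_addr=NULL, billing_addr=NULL, → literal 8 Hill Ln → 8 Hill Ln
id=307: shipping_addr=NULL, billing_addr=41 Pine Rd → 41 Pine Rd
id=308: shipping_addr=NULL, billing_addr=NULL, → literal 8 Hill Ln → 8 Hill Ln
id=309: shipping_addr=NULL, billing_addr=NULL, → literal 8 Hill Ln → 8 Hill Ln
id=310: shipping_addr=NULL, billing_addr=28 Elm Ave → 28 Elm Ave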